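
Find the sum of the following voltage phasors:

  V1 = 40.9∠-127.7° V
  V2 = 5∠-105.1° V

Step 1 — Convert each phasor to rectangular form:
  V1 = 40.9·(cos(-127.7°) + j·sin(-127.7°)) = -25.01 - j32.36 V
  V2 = 5·(cos(-105.1°) + j·sin(-105.1°)) = -1.303 - j4.827 V
Step 2 — Sum components: V_total = -26.31 - j37.19 V.
Step 3 — Convert to polar: |V_total| = 45.56 V, ∠V_total = -125.3°.

V_total = 45.56∠-125.3° V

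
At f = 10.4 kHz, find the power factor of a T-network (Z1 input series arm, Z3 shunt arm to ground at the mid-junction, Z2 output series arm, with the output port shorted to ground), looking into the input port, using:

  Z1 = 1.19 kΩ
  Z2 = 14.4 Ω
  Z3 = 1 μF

Step 1 — Angular frequency: ω = 2π·f = 2π·1.04e+04 = 6.535e+04 rad/s.
Step 2 — Component impedances:
  Z1: Z = R = 1190 Ω
  Z2: Z = R = 14.4 Ω
  Z3: Z = 1/(jωC) = -j/(ω·C) = 0 - j15.3 Ω
Step 3 — With the output port shorted to ground, the output series arm Z2 runs from the junction to ground; the shunt arm Z3 also runs from the junction to ground. They appear in parallel: Z3 || Z2 = 7.638 - j7.187 Ω.
Step 4 — Series with input arm Z1: Z_in = Z1 + (Z3 || Z2) = 1198 - j7.187 Ω = 1198∠-0.3° Ω.
Step 5 — Power factor: PF = cos(φ) = Re(Z)/|Z| = 1198/1198 = 1.
Step 6 — Type: Im(Z) = -7.187 ⇒ leading (phase φ = -0.3°).

PF = 1 (leading, φ = -0.3°)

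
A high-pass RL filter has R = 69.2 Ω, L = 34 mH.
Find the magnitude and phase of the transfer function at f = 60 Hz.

Step 1 — Angular frequency: ω = 2π·60 = 377 rad/s.
Step 2 — Transfer function: H(jω) = jωL/(R + jωL).
Step 3 — Numerator jωL = j·12.82; denominator R + jωL = 69.2 + j12.82.
Step 4 — H = 0.03317 + j0.1791.
Step 5 — Magnitude: |H| = 0.1821 (-14.8 dB); phase: φ = 79.5°.

|H| = 0.1821 (-14.8 dB), φ = 79.5°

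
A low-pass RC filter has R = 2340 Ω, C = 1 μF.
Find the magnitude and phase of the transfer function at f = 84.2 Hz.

Step 1 — Angular frequency: ω = 2π·84.2 = 529 rad/s.
Step 2 — Transfer function: H(jω) = 1/(1 + jωRC).
Step 3 — Denominator: 1 + jωRC = 1 + j·529·2340·1e-06 = 1 + j1.238.
Step 4 — H = 0.3949 - j0.4888.
Step 5 — Magnitude: |H| = 0.6284 (-4.0 dB); phase: φ = -51.1°.

|H| = 0.6284 (-4.0 dB), φ = -51.1°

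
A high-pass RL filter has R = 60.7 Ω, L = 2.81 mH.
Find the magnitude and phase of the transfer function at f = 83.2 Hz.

Step 1 — Angular frequency: ω = 2π·83.2 = 522.8 rad/s.
Step 2 — Transfer function: H(jω) = jωL/(R + jωL).
Step 3 — Numerator jωL = j·1.469; denominator R + jωL = 60.7 + j1.469.
Step 4 — H = 0.0005853 + j0.02419.
Step 5 — Magnitude: |H| = 0.02419 (-32.3 dB); phase: φ = 88.6°.

|H| = 0.02419 (-32.3 dB), φ = 88.6°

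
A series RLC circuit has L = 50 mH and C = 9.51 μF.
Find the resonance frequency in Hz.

Step 1 — Resonance condition Im(Z)=0 gives ω₀ = 1/√(LC).
Step 2 — ω₀ = 1/√(0.05·9.51e-06) = 1450 rad/s.
Step 3 — f₀ = ω₀/(2π) = 230.8 Hz.

f₀ = 230.8 Hz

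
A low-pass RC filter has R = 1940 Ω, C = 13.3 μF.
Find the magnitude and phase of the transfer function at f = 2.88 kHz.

Step 1 — Angular frequency: ω = 2π·2880 = 1.81e+04 rad/s.
Step 2 — Transfer function: H(jω) = 1/(1 + jωRC).
Step 3 — Denominator: 1 + jωRC = 1 + j·1.81e+04·1940·1.33e-05 = 1 + j466.9.
Step 4 — H = 4.587e-06 - j0.002142.
Step 5 — Magnitude: |H| = 0.002142 (-53.4 dB); phase: φ = -89.9°.

|H| = 0.002142 (-53.4 dB), φ = -89.9°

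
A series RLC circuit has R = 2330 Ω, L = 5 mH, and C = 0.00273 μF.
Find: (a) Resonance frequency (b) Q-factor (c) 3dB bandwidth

Step 1 — Resonance condition Im(Z)=0 gives ω₀ = 1/√(LC).
Step 2 — ω₀ = 1/√(0.005·2.73e-09) = 2.707e+05 rad/s.
Step 3 — f₀ = ω₀/(2π) = 4.308e+04 Hz.
Step 4 — Series Q: Q = ω₀L/R = 2.707e+05·0.005/2330 = 0.5808.
Step 5 — 3dB bandwidth: Δω = ω₀/Q = 4.66e+05 rad/s; BW = Δω/(2π) = 7.417e+04 Hz.

(a) f₀ = 4.308e+04 Hz  (b) Q = 0.5808  (c) BW = 7.417e+04 Hz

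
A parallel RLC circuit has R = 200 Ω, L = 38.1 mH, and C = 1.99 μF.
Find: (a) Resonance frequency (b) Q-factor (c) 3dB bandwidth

Step 1 — Resonance: ω₀ = 1/√(LC) = 1/√(0.0381·1.99e-06) = 3632 rad/s.
Step 2 — f₀ = ω₀/(2π) = 578 Hz.
Step 3 — Parallel Q: Q = R/(ω₀L) = 200/(3632·0.0381) = 1.445.
Step 4 — Bandwidth: Δω = ω₀/Q = 2513 rad/s; BW = Δω/(2π) = 399.9 Hz.

(a) f₀ = 578 Hz  (b) Q = 1.445  (c) BW = 399.9 Hz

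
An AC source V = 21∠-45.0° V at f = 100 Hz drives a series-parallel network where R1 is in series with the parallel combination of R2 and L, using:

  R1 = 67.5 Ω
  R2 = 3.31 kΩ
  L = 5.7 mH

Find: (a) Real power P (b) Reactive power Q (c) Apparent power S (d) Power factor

Step 1 — Angular frequency: ω = 2π·f = 2π·100 = 628.3 rad/s.
Step 2 — Component impedances:
  R1: Z = R = 67.5 Ω
  R2: Z = R = 3310 Ω
  L: Z = jωL = j·628.3·0.0057 = 0 + j3.581 Ω
Step 3 — Parallel branch: R2 || L = 1/(1/R2 + 1/L) = 0.003875 + j3.581 Ω.
Step 4 — Series with R1: Z_total = R1 + (R2 || L) = 67.5 + j3.581 Ω = 67.6∠3.0° Ω.
Step 5 — Source phasor: V = 21∠-45.0° V = 14.85 - j14.85 V.
Step 6 — Current: I = V / Z = 0.2077 - j0.231 A = 0.3107∠-48.0° A.
Step 7 — Complex power: S = V·I* = 6.515 + j0.3456 VA.
Step 8 — Real power: P = Re(S) = 6.515 W.
Step 9 — Reactive power: Q = Im(S) = 0.3456 VAR.
Step 10 — Apparent power: |S| = 6.524 VA.
Step 11 — Power factor: PF = P/|S| = 0.9986 (lagging).

(a) P = 6.515 W  (b) Q = 0.3456 VAR  (c) S = 6.524 VA  (d) PF = 0.9986 (lagging)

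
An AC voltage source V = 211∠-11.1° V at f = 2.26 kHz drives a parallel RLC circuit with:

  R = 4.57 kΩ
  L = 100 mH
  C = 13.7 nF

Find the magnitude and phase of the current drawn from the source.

Step 1 — Angular frequency: ω = 2π·f = 2π·2260 = 1.42e+04 rad/s.
Step 2 — Component impedances:
  R: Z = R = 4570 Ω
  L: Z = jωL = j·1.42e+04·0.1 = 0 + j1420 Ω
  C: Z = 1/(jωC) = -j/(ω·C) = 0 - j5140 Ω
Step 3 — Parallel combination: 1/Z_total = 1/R + 1/L + 1/C; Z_total = 711.2 + j1657 Ω = 1803∠66.8° Ω.
Step 4 — Source phasor: V = 211∠-11.1° V = 207.1 - j40.62 V.
Step 5 — Ohm's law: I = V / Z_total = (207.1 - j40.62) / (711.2 + j1657) = 0.0246 - j0.1144 A.
Step 6 — Convert to polar: |I| = 0.117 A, ∠I = -77.9°.

I = 0.117∠-77.9° A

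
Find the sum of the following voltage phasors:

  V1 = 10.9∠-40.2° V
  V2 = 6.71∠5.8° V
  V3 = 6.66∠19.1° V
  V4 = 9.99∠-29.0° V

Step 1 — Convert each phasor to rectangular form:
  V1 = 10.9·(cos(-40.2°) + j·sin(-40.2°)) = 8.325 - j7.035 V
  V2 = 6.71·(cos(5.8°) + j·sin(5.8°)) = 6.676 + j0.6781 V
  V3 = 6.66·(cos(19.1°) + j·sin(19.1°)) = 6.293 + j2.179 V
  V4 = 9.99·(cos(-29.0°) + j·sin(-29.0°)) = 8.737 - j4.843 V
Step 2 — Sum components: V_total = 30.03 - j9.021 V.
Step 3 — Convert to polar: |V_total| = 31.36 V, ∠V_total = -16.7°.

V_total = 31.36∠-16.7° V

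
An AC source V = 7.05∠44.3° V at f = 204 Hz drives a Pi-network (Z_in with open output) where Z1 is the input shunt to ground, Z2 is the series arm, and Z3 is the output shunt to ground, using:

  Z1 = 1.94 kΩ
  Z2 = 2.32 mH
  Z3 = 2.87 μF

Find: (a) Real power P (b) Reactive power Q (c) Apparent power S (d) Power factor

Step 1 — Angular frequency: ω = 2π·f = 2π·204 = 1282 rad/s.
Step 2 — Component impedances:
  Z1: Z = R = 1940 Ω
  Z2: Z = jωL = j·1282·0.00232 = 0 + j2.974 Ω
  Z3: Z = 1/(jωC) = -j/(ω·C) = 0 - j271.8 Ω
Step 3 — With open output, the series arm Z2 and the output shunt Z3 appear in series to ground: Z2 + Z3 = 0 - j268.9 Ω.
Step 4 — Parallel with input shunt Z1: Z_in = Z1 || (Z2 + Z3) = 36.56 - j263.8 Ω = 266.3∠-82.1° Ω.
Step 5 — Source phasor: V = 7.05∠44.3° V = 5.046 + j4.924 V.
Step 6 — Current: I = V / Z = -0.01571 + j0.0213 A = 0.02647∠126.4° A.
Step 7 — Complex power: S = V·I* = 0.02562 - j0.1849 VA.
Step 8 — Real power: P = Re(S) = 0.02562 W.
Step 9 — Reactive power: Q = Im(S) = -0.1849 VAR.
Step 10 — Apparent power: |S| = 0.1866 VA.
Step 11 — Power factor: PF = P/|S| = 0.1373 (leading).

(a) P = 0.02562 W  (b) Q = -0.1849 VAR  (c) S = 0.1866 VA  (d) PF = 0.1373 (leading)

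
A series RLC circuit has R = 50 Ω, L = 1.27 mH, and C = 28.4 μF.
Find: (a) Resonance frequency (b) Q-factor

Step 1 — Resonance condition Im(Z)=0 gives ω₀ = 1/√(LC).
Step 2 — ω₀ = 1/√(0.00127·2.84e-05) = 5265 rad/s.
Step 3 — f₀ = ω₀/(2π) = 838 Hz.
Step 4 — Series Q: Q = ω₀L/R = 5265·0.00127/50 = 0.1337.

(a) f₀ = 838 Hz  (b) Q = 0.1337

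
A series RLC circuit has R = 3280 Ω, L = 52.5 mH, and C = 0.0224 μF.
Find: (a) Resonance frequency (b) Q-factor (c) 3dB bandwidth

Step 1 — Resonance: ω₀ = 1/√(LC) = 1/√(0.0525·2.24e-08) = 2.916e+04 rad/s.
Step 2 — f₀ = ω₀/(2π) = 4641 Hz.
Step 3 — Series Q: Q = ω₀L/R = 2.916e+04·0.0525/3280 = 0.4667.
Step 4 — Bandwidth: Δω = ω₀/Q = 6.248e+04 rad/s; BW = Δω/(2π) = 9943 Hz.

(a) f₀ = 4641 Hz  (b) Q = 0.4667  (c) BW = 9943 Hz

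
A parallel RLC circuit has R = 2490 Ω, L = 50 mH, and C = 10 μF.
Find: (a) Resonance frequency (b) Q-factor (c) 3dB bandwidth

Step 1 — Resonance: ω₀ = 1/√(LC) = 1/√(0.05·1e-05) = 1414 rad/s.
Step 2 — f₀ = ω₀/(2π) = 225.1 Hz.
Step 3 — Parallel Q: Q = R/(ω₀L) = 2490/(1414·0.05) = 35.21.
Step 4 — Bandwidth: Δω = ω₀/Q = 40.16 rad/s; BW = Δω/(2π) = 6.392 Hz.

(a) f₀ = 225.1 Hz  (b) Q = 35.21  (c) BW = 6.392 Hz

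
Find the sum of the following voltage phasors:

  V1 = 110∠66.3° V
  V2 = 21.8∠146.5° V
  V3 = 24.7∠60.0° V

Step 1 — Convert each phasor to rectangular form:
  V1 = 110·(cos(66.3°) + j·sin(66.3°)) = 44.21 + j100.7 V
  V2 = 21.8·(cos(146.5°) + j·sin(146.5°)) = -18.18 + j12.03 V
  V3 = 24.7·(cos(60.0°) + j·sin(60.0°)) = 12.35 + j21.39 V
Step 2 — Sum components: V_total = 38.39 + j134.1 V.
Step 3 — Convert to polar: |V_total| = 139.5 V, ∠V_total = 74.0°.

V_total = 139.5∠74.0° V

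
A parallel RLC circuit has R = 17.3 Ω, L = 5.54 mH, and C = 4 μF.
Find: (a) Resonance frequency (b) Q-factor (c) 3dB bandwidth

Step 1 — Resonance: ω₀ = 1/√(LC) = 1/√(0.00554·4e-06) = 6718 rad/s.
Step 2 — f₀ = ω₀/(2π) = 1069 Hz.
Step 3 — Parallel Q: Q = R/(ω₀L) = 17.3/(6718·0.00554) = 0.4649.
Step 4 — Bandwidth: Δω = ω₀/Q = 1.445e+04 rad/s; BW = Δω/(2π) = 2300 Hz.

(a) f₀ = 1069 Hz  (b) Q = 0.4649  (c) BW = 2300 Hz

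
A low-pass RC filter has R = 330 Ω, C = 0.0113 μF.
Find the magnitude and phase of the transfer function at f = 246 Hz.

Step 1 — Angular frequency: ω = 2π·246 = 1546 rad/s.
Step 2 — Transfer function: H(jω) = 1/(1 + jωRC).
Step 3 — Denominator: 1 + jωRC = 1 + j·1546·330·1.13e-08 = 1 + j0.005764.
Step 4 — H = 1 - j0.005764.
Step 5 — Magnitude: |H| = 1 (-0.0 dB); phase: φ = -0.3°.

|H| = 1 (-0.0 dB), φ = -0.3°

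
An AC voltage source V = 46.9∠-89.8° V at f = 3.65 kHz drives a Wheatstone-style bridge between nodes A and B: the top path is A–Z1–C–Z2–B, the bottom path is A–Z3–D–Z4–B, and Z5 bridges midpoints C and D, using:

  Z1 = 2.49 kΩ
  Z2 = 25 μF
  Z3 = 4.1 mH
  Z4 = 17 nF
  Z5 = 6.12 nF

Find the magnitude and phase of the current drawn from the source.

Step 1 — Angular frequency: ω = 2π·f = 2π·3650 = 2.293e+04 rad/s.
Step 2 — Component impedances:
  Z1: Z = R = 2490 Ω
  Z2: Z = 1/(jωC) = -j/(ω·C) = 0 - j1.744 Ω
  Z3: Z = jωL = j·2.293e+04·0.0041 = 0 + j94.03 Ω
  Z4: Z = 1/(jωC) = -j/(ω·C) = 0 - j2565 Ω
  Z5: Z = 1/(jωC) = -j/(ω·C) = 0 - j7125 Ω
Step 3 — Bridge requires nodal analysis (the Z5 bridge couples midpoints C and D, so the two paths cannot be reduced to a simple series/parallel combination). Setting node B to ground and injecting 1 A at node A, the 3-node admittance system at A, C, D solves to V_A = Z_AB = 849 - j1181 Ω = 1454∠-54.3° Ω.
Step 4 — Source phasor: V = 46.9∠-89.8° V = 0.1637 - j46.9 V.
Step 5 — Ohm's law: I = V / Z_total = (0.1637 - j46.9) / (849 - j1181) = 0.02625 - j0.01873 A.
Step 6 — Convert to polar: |I| = 0.03225 A, ∠I = -35.5°.

I = 0.03225∠-35.5° A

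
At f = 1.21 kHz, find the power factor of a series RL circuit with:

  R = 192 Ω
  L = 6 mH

Step 1 — Angular frequency: ω = 2π·f = 2π·1210 = 7603 rad/s.
Step 2 — Component impedances:
  R: Z = R = 192 Ω
  L: Z = jωL = j·7603·0.006 = 0 + j45.62 Ω
Step 3 — Series combination: Z_total = R + L = 192 + j45.62 Ω = 197.3∠13.4° Ω.
Step 4 — Power factor: PF = cos(φ) = Re(Z)/|Z| = 192/197.34 = 0.9729.
Step 5 — Type: Im(Z) = 45.62 ⇒ lagging (phase φ = 13.4°).

PF = 0.9729 (lagging, φ = 13.4°)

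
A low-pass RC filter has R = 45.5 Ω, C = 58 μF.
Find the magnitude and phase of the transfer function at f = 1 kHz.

Step 1 — Angular frequency: ω = 2π·1000 = 6283 rad/s.
Step 2 — Transfer function: H(jω) = 1/(1 + jωRC).
Step 3 — Denominator: 1 + jωRC = 1 + j·6283·45.5·5.8e-05 = 1 + j16.58.
Step 4 — H = 0.003624 - j0.06009.
Step 5 — Magnitude: |H| = 0.0602 (-24.4 dB); phase: φ = -86.5°.

|H| = 0.0602 (-24.4 dB), φ = -86.5°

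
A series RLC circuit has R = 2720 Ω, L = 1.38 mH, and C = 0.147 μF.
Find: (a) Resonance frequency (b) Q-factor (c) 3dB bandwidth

Step 1 — Resonance condition Im(Z)=0 gives ω₀ = 1/√(LC).
Step 2 — ω₀ = 1/√(0.00138·1.47e-07) = 7.021e+04 rad/s.
Step 3 — f₀ = ω₀/(2π) = 1.117e+04 Hz.
Step 4 — Series Q: Q = ω₀L/R = 7.021e+04·0.00138/2720 = 0.03562.
Step 5 — 3dB bandwidth: Δω = ω₀/Q = 1.971e+06 rad/s; BW = Δω/(2π) = 3.137e+05 Hz.

(a) f₀ = 1.117e+04 Hz  (b) Q = 0.03562  (c) BW = 3.137e+05 Hz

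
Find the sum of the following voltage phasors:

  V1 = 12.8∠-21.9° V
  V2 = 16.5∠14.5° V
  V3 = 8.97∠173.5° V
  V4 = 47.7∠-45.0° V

Step 1 — Convert each phasor to rectangular form:
  V1 = 12.8·(cos(-21.9°) + j·sin(-21.9°)) = 11.88 - j4.774 V
  V2 = 16.5·(cos(14.5°) + j·sin(14.5°)) = 15.97 + j4.131 V
  V3 = 8.97·(cos(173.5°) + j·sin(173.5°)) = -8.912 + j1.015 V
  V4 = 47.7·(cos(-45.0°) + j·sin(-45.0°)) = 33.73 - j33.73 V
Step 2 — Sum components: V_total = 52.67 - j33.36 V.
Step 3 — Convert to polar: |V_total| = 62.34 V, ∠V_total = -32.3°.

V_total = 62.34∠-32.3° V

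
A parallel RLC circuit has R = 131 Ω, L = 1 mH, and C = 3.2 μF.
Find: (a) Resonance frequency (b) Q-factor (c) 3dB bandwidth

Step 1 — Resonance: ω₀ = 1/√(LC) = 1/√(0.001·3.2e-06) = 1.768e+04 rad/s.
Step 2 — f₀ = ω₀/(2π) = 2813 Hz.
Step 3 — Parallel Q: Q = R/(ω₀L) = 131/(1.768e+04·0.001) = 7.41.
Step 4 — Bandwidth: Δω = ω₀/Q = 2385 rad/s; BW = Δω/(2π) = 379.7 Hz.

(a) f₀ = 2813 Hz  (b) Q = 7.41  (c) BW = 379.7 Hz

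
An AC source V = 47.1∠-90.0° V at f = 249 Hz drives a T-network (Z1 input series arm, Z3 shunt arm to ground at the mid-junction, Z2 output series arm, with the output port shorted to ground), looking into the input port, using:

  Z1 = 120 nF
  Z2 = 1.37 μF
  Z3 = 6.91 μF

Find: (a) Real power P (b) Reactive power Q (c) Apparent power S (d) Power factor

Step 1 — Angular frequency: ω = 2π·f = 2π·249 = 1565 rad/s.
Step 2 — Component impedances:
  Z1: Z = 1/(jωC) = -j/(ω·C) = 0 - j5326 Ω
  Z2: Z = 1/(jωC) = -j/(ω·C) = 0 - j466.6 Ω
  Z3: Z = 1/(jωC) = -j/(ω·C) = 0 - j92.5 Ω
Step 3 — With the output port shorted to ground, the output series arm Z2 runs from the junction to ground; the shunt arm Z3 also runs from the junction to ground. They appear in parallel: Z3 || Z2 = 0 - j77.2 Ω.
Step 4 — Series with input arm Z1: Z_in = Z1 + (Z3 || Z2) = 0 - j5404 Ω = 5404∠-90.0° Ω.
Step 5 — Source phasor: V = 47.1∠-90.0° V = 0 - j47.1 V.
Step 6 — Current: I = V / Z = 0.008716 A = 0.008716∠0.0° A.
Step 7 — Complex power: S = V·I* = 0 - j0.4105 VA.
Step 8 — Real power: P = Re(S) = 0 W.
Step 9 — Reactive power: Q = Im(S) = -0.4105 VAR.
Step 10 — Apparent power: |S| = 0.4105 VA.
Step 11 — Power factor: PF = P/|S| = 0 (leading).

(a) P = 0 W  (b) Q = -0.4105 VAR  (c) S = 0.4105 VA  (d) PF = 0 (leading)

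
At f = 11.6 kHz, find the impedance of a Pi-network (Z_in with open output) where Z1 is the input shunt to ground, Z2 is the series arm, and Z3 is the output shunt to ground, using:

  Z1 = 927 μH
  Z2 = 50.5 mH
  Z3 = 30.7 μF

Step 1 — Angular frequency: ω = 2π·f = 2π·1.16e+04 = 7.288e+04 rad/s.
Step 2 — Component impedances:
  Z1: Z = jωL = j·7.288e+04·0.000927 = 0 + j67.56 Ω
  Z2: Z = jωL = j·7.288e+04·0.0505 = 0 + j3681 Ω
  Z3: Z = 1/(jωC) = -j/(ω·C) = 0 - j0.4469 Ω
Step 3 — With open output, the series arm Z2 and the output shunt Z3 appear in series to ground: Z2 + Z3 = 0 + j3680 Ω.
Step 4 — Parallel with input shunt Z1: Z_in = Z1 || (Z2 + Z3) = 0 + j66.35 Ω = 66.35∠90.0° Ω.

Z = 0 + j66.35 Ω = 66.35∠90.0° Ω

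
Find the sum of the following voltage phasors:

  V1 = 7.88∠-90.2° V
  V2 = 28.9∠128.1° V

Step 1 — Convert each phasor to rectangular form:
  V1 = 7.88·(cos(-90.2°) + j·sin(-90.2°)) = -0.02751 - j7.88 V
  V2 = 28.9·(cos(128.1°) + j·sin(128.1°)) = -17.83 + j22.74 V
Step 2 — Sum components: V_total = -17.86 + j14.86 V.
Step 3 — Convert to polar: |V_total| = 23.24 V, ∠V_total = 140.2°.

V_total = 23.24∠140.2° V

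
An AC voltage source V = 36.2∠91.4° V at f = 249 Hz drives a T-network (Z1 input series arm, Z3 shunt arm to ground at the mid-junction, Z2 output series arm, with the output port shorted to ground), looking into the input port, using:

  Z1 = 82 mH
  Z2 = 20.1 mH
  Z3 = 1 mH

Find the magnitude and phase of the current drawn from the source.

Step 1 — Angular frequency: ω = 2π·f = 2π·249 = 1565 rad/s.
Step 2 — Component impedances:
  Z1: Z = jωL = j·1565·0.082 = 0 + j128.3 Ω
  Z2: Z = jωL = j·1565·0.0201 = 0 + j31.45 Ω
  Z3: Z = jωL = j·1565·0.001 = 0 + j1.565 Ω
Step 3 — With the output port shorted to ground, the output series arm Z2 runs from the junction to ground; the shunt arm Z3 also runs from the junction to ground. They appear in parallel: Z3 || Z2 = 0 + j1.49 Ω.
Step 4 — Series with input arm Z1: Z_in = Z1 + (Z3 || Z2) = 0 + j129.8 Ω = 129.8∠90.0° Ω.
Step 5 — Source phasor: V = 36.2∠91.4° V = -0.8844 + j36.19 V.
Step 6 — Ohm's law: I = V / Z_total = (-0.8844 + j36.19) / (0 + j129.8) = 0.2788 + j0.006815 A.
Step 7 — Convert to polar: |I| = 0.2789 A, ∠I = 1.4°.

I = 0.2789∠1.4° A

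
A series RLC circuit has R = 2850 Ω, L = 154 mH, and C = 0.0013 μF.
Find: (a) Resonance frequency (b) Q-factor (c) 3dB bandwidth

Step 1 — Resonance condition Im(Z)=0 gives ω₀ = 1/√(LC).
Step 2 — ω₀ = 1/√(0.154·1.3e-09) = 7.068e+04 rad/s.
Step 3 — f₀ = ω₀/(2π) = 1.125e+04 Hz.
Step 4 — Series Q: Q = ω₀L/R = 7.068e+04·0.154/2850 = 3.819.
Step 5 — 3dB bandwidth: Δω = ω₀/Q = 1.851e+04 rad/s; BW = Δω/(2π) = 2945 Hz.

(a) f₀ = 1.125e+04 Hz  (b) Q = 3.819  (c) BW = 2945 Hz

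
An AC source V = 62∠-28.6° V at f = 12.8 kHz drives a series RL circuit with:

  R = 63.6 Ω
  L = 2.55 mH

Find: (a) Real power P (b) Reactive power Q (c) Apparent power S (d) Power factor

Step 1 — Angular frequency: ω = 2π·f = 2π·1.28e+04 = 8.042e+04 rad/s.
Step 2 — Component impedances:
  R: Z = R = 63.6 Ω
  L: Z = jωL = j·8.042e+04·0.00255 = 0 + j205.1 Ω
Step 3 — Series combination: Z_total = R + L = 63.6 + j205.1 Ω = 214.7∠72.8° Ω.
Step 4 — Source phasor: V = 62∠-28.6° V = 54.43 - j29.68 V.
Step 5 — Current: I = V / Z = -0.05693 - j0.2831 A = 0.2888∠-101.4° A.
Step 6 — Complex power: S = V·I* = 5.303 + j17.1 VA.
Step 7 — Real power: P = Re(S) = 5.303 W.
Step 8 — Reactive power: Q = Im(S) = 17.1 VAR.
Step 9 — Apparent power: |S| = 17.9 VA.
Step 10 — Power factor: PF = P/|S| = 0.2962 (lagging).

(a) P = 5.303 W  (b) Q = 17.1 VAR  (c) S = 17.9 VA  (d) PF = 0.2962 (lagging)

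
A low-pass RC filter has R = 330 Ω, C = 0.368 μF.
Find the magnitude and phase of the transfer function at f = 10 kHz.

Step 1 — Angular frequency: ω = 2π·1e+04 = 6.283e+04 rad/s.
Step 2 — Transfer function: H(jω) = 1/(1 + jωRC).
Step 3 — Denominator: 1 + jωRC = 1 + j·6.283e+04·330·3.68e-07 = 1 + j7.63.
Step 4 — H = 0.01689 - j0.1288.
Step 5 — Magnitude: |H| = 0.1299 (-17.7 dB); phase: φ = -82.5°.

|H| = 0.1299 (-17.7 dB), φ = -82.5°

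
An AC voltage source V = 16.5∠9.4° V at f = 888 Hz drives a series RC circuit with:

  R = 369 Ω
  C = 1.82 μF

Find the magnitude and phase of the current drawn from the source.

Step 1 — Angular frequency: ω = 2π·f = 2π·888 = 5579 rad/s.
Step 2 — Component impedances:
  R: Z = R = 369 Ω
  C: Z = 1/(jωC) = -j/(ω·C) = 0 - j98.48 Ω
Step 3 — Series combination: Z_total = R + C = 369 - j98.48 Ω = 381.9∠-14.9° Ω.
Step 4 — Source phasor: V = 16.5∠9.4° V = 16.28 + j2.695 V.
Step 5 — Ohm's law: I = V / Z_total = (16.28 + j2.695) / (369 - j98.48) = 0.03936 + j0.01781 A.
Step 6 — Convert to polar: |I| = 0.0432 A, ∠I = 24.3°.

I = 0.0432∠24.3° A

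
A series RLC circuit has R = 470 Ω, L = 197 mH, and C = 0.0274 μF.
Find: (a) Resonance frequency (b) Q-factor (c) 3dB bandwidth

Step 1 — Resonance: ω₀ = 1/√(LC) = 1/√(0.197·2.74e-08) = 1.361e+04 rad/s.
Step 2 — f₀ = ω₀/(2π) = 2166 Hz.
Step 3 — Series Q: Q = ω₀L/R = 1.361e+04·0.197/470 = 5.705.
Step 4 — Bandwidth: Δω = ω₀/Q = 2386 rad/s; BW = Δω/(2π) = 379.7 Hz.

(a) f₀ = 2166 Hz  (b) Q = 5.705  (c) BW = 379.7 Hz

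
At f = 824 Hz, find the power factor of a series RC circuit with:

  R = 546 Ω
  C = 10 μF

Step 1 — Angular frequency: ω = 2π·f = 2π·824 = 5177 rad/s.
Step 2 — Component impedances:
  R: Z = R = 546 Ω
  C: Z = 1/(jωC) = -j/(ω·C) = 0 - j19.31 Ω
Step 3 — Series combination: Z_total = R + C = 546 - j19.31 Ω = 546.3∠-2.0° Ω.
Step 4 — Power factor: PF = cos(φ) = Re(Z)/|Z| = 546/546.34 = 0.9994.
Step 5 — Type: Im(Z) = -19.31 ⇒ leading (phase φ = -2.0°).

PF = 0.9994 (leading, φ = -2.0°)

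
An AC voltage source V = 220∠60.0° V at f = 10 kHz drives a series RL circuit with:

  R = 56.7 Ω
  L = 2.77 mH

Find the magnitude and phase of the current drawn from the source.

Step 1 — Angular frequency: ω = 2π·f = 2π·1e+04 = 6.283e+04 rad/s.
Step 2 — Component impedances:
  R: Z = R = 56.7 Ω
  L: Z = jωL = j·6.283e+04·0.00277 = 0 + j174 Ω
Step 3 — Series combination: Z_total = R + L = 56.7 + j174 Ω = 183∠72.0° Ω.
Step 4 — Source phasor: V = 220∠60.0° V = 110 + j190.5 V.
Step 5 — Ohm's law: I = V / Z_total = (110 + j190.5) / (56.7 + j174) = 1.176 - j0.249 A.
Step 6 — Convert to polar: |I| = 1.202 A, ∠I = -12.0°.

I = 1.202∠-12.0° A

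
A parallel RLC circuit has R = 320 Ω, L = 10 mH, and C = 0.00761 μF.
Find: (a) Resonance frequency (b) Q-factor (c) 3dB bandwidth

Step 1 — Resonance: ω₀ = 1/√(LC) = 1/√(0.01·7.61e-09) = 1.146e+05 rad/s.
Step 2 — f₀ = ω₀/(2π) = 1.824e+04 Hz.
Step 3 — Parallel Q: Q = R/(ω₀L) = 320/(1.146e+05·0.01) = 0.2792.
Step 4 — Bandwidth: Δω = ω₀/Q = 4.106e+05 rad/s; BW = Δω/(2π) = 6.536e+04 Hz.

(a) f₀ = 1.824e+04 Hz  (b) Q = 0.2792  (c) BW = 6.536e+04 Hz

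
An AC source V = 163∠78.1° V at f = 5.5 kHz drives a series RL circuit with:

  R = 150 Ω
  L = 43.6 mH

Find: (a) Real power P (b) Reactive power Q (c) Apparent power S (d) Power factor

Step 1 — Angular frequency: ω = 2π·f = 2π·5500 = 3.456e+04 rad/s.
Step 2 — Component impedances:
  R: Z = R = 150 Ω
  L: Z = jωL = j·3.456e+04·0.0436 = 0 + j1507 Ω
Step 3 — Series combination: Z_total = R + L = 150 + j1507 Ω = 1514∠84.3° Ω.
Step 4 — Source phasor: V = 163∠78.1° V = 33.61 + j159.5 V.
Step 5 — Current: I = V / Z = 0.107 - j0.01165 A = 0.1077∠-6.2° A.
Step 6 — Complex power: S = V·I* = 1.738 + j17.46 VA.
Step 7 — Real power: P = Re(S) = 1.738 W.
Step 8 — Reactive power: Q = Im(S) = 17.46 VAR.
Step 9 — Apparent power: |S| = 17.55 VA.
Step 10 — Power factor: PF = P/|S| = 0.09907 (lagging).

(a) P = 1.738 W  (b) Q = 17.46 VAR  (c) S = 17.55 VA  (d) PF = 0.09907 (lagging)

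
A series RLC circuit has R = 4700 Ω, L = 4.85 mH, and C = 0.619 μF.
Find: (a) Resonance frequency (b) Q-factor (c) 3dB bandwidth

Step 1 — Resonance: ω₀ = 1/√(LC) = 1/√(0.00485·6.19e-07) = 1.825e+04 rad/s.
Step 2 — f₀ = ω₀/(2π) = 2905 Hz.
Step 3 — Series Q: Q = ω₀L/R = 1.825e+04·0.00485/4700 = 0.01883.
Step 4 — Bandwidth: Δω = ω₀/Q = 9.691e+05 rad/s; BW = Δω/(2π) = 1.542e+05 Hz.

(a) f₀ = 2905 Hz  (b) Q = 0.01883  (c) BW = 1.542e+05 Hz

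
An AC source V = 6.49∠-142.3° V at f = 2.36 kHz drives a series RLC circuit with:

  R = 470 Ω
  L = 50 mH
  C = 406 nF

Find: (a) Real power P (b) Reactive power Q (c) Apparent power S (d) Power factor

Step 1 — Angular frequency: ω = 2π·f = 2π·2360 = 1.483e+04 rad/s.
Step 2 — Component impedances:
  R: Z = R = 470 Ω
  L: Z = jωL = j·1.483e+04·0.05 = 0 + j741.4 Ω
  C: Z = 1/(jωC) = -j/(ω·C) = 0 - j166.1 Ω
Step 3 — Series combination: Z_total = R + L + C = 470 + j575.3 Ω = 742.9∠50.8° Ω.
Step 4 — Source phasor: V = 6.49∠-142.3° V = -5.135 - j3.969 V.
Step 5 — Current: I = V / Z = -0.00851 + j0.001973 A = 0.008736∠166.9° A.
Step 6 — Complex power: S = V·I* = 0.03587 + j0.04391 VA.
Step 7 — Real power: P = Re(S) = 0.03587 W.
Step 8 — Reactive power: Q = Im(S) = 0.04391 VAR.
Step 9 — Apparent power: |S| = 0.0567 VA.
Step 10 — Power factor: PF = P/|S| = 0.6327 (lagging).

(a) P = 0.03587 W  (b) Q = 0.04391 VAR  (c) S = 0.0567 VA  (d) PF = 0.6327 (lagging)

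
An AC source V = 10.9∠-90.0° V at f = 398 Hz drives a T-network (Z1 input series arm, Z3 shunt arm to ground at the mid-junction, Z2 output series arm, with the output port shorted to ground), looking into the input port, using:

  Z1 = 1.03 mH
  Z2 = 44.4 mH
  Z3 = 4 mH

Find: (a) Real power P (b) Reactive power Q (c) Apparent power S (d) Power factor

Step 1 — Angular frequency: ω = 2π·f = 2π·398 = 2501 rad/s.
Step 2 — Component impedances:
  Z1: Z = jωL = j·2501·0.00103 = 0 + j2.576 Ω
  Z2: Z = jωL = j·2501·0.0444 = 0 + j111 Ω
  Z3: Z = jωL = j·2501·0.004 = 0 + j10 Ω
Step 3 — With the output port shorted to ground, the output series arm Z2 runs from the junction to ground; the shunt arm Z3 also runs from the junction to ground. They appear in parallel: Z3 || Z2 = 0 + j9.176 Ω.
Step 4 — Series with input arm Z1: Z_in = Z1 + (Z3 || Z2) = 0 + j11.75 Ω = 11.75∠90.0° Ω.
Step 5 — Source phasor: V = 10.9∠-90.0° V = 0 - j10.9 V.
Step 6 — Current: I = V / Z = -0.9275 A = 0.9275∠-180.0° A.
Step 7 — Complex power: S = V·I* = 0 + j10.11 VA.
Step 8 — Real power: P = Re(S) = 0 W.
Step 9 — Reactive power: Q = Im(S) = 10.11 VAR.
Step 10 — Apparent power: |S| = 10.11 VA.
Step 11 — Power factor: PF = P/|S| = 0 (lagging).

(a) P = 0 W  (b) Q = 10.11 VAR  (c) S = 10.11 VA  (d) PF = 0 (lagging)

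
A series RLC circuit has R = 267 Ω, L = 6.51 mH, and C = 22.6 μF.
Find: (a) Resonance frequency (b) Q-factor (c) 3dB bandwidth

Step 1 — Resonance: ω₀ = 1/√(LC) = 1/√(0.00651·2.26e-05) = 2607 rad/s.
Step 2 — f₀ = ω₀/(2π) = 414.9 Hz.
Step 3 — Series Q: Q = ω₀L/R = 2607·0.00651/267 = 0.06357.
Step 4 — Bandwidth: Δω = ω₀/Q = 4.101e+04 rad/s; BW = Δω/(2π) = 6528 Hz.

(a) f₀ = 414.9 Hz  (b) Q = 0.06357  (c) BW = 6528 Hz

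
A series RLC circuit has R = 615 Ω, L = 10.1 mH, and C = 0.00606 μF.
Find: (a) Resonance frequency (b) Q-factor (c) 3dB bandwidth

Step 1 — Resonance condition Im(Z)=0 gives ω₀ = 1/√(LC).
Step 2 — ω₀ = 1/√(0.0101·6.06e-09) = 1.278e+05 rad/s.
Step 3 — f₀ = ω₀/(2π) = 2.034e+04 Hz.
Step 4 — Series Q: Q = ω₀L/R = 1.278e+05·0.0101/615 = 2.099.
Step 5 — 3dB bandwidth: Δω = ω₀/Q = 6.089e+04 rad/s; BW = Δω/(2π) = 9691 Hz.

(a) f₀ = 2.034e+04 Hz  (b) Q = 2.099  (c) BW = 9691 Hz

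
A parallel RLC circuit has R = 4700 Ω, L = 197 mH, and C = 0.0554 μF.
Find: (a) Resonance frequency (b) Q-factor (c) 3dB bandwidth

Step 1 — Resonance: ω₀ = 1/√(LC) = 1/√(0.197·5.54e-08) = 9572 rad/s.
Step 2 — f₀ = ω₀/(2π) = 1523 Hz.
Step 3 — Parallel Q: Q = R/(ω₀L) = 4700/(9572·0.197) = 2.492.
Step 4 — Bandwidth: Δω = ω₀/Q = 3841 rad/s; BW = Δω/(2π) = 611.2 Hz.

(a) f₀ = 1523 Hz  (b) Q = 2.492  (c) BW = 611.2 Hz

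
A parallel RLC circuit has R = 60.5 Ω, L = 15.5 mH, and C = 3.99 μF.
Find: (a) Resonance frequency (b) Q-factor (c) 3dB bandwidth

Step 1 — Resonance: ω₀ = 1/√(LC) = 1/√(0.0155·3.99e-06) = 4021 rad/s.
Step 2 — f₀ = ω₀/(2π) = 640 Hz.
Step 3 — Parallel Q: Q = R/(ω₀L) = 60.5/(4021·0.0155) = 0.9707.
Step 4 — Bandwidth: Δω = ω₀/Q = 4143 rad/s; BW = Δω/(2π) = 659.3 Hz.

(a) f₀ = 640 Hz  (b) Q = 0.9707  (c) BW = 659.3 Hz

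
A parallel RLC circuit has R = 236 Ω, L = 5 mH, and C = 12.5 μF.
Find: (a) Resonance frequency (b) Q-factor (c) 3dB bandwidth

Step 1 — Resonance: ω₀ = 1/√(LC) = 1/√(0.005·1.25e-05) = 4000 rad/s.
Step 2 — f₀ = ω₀/(2π) = 636.6 Hz.
Step 3 — Parallel Q: Q = R/(ω₀L) = 236/(4000·0.005) = 11.8.
Step 4 — Bandwidth: Δω = ω₀/Q = 339 rad/s; BW = Δω/(2π) = 53.95 Hz.

(a) f₀ = 636.6 Hz  (b) Q = 11.8  (c) BW = 53.95 Hz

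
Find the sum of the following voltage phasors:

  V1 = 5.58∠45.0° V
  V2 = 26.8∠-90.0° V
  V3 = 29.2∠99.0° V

Step 1 — Convert each phasor to rectangular form:
  V1 = 5.58·(cos(45.0°) + j·sin(45.0°)) = 3.946 + j3.946 V
  V2 = 26.8·(cos(-90.0°) + j·sin(-90.0°)) = 0 - j26.8 V
  V3 = 29.2·(cos(99.0°) + j·sin(99.0°)) = -4.568 + j28.84 V
Step 2 — Sum components: V_total = -0.6222 + j5.986 V.
Step 3 — Convert to polar: |V_total| = 6.018 V, ∠V_total = 95.9°.

V_total = 6.018∠95.9° V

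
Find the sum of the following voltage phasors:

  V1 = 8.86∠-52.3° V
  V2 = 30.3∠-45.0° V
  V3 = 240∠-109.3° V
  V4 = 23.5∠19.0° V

Step 1 — Convert each phasor to rectangular form:
  V1 = 8.86·(cos(-52.3°) + j·sin(-52.3°)) = 5.418 - j7.01 V
  V2 = 30.3·(cos(-45.0°) + j·sin(-45.0°)) = 21.43 - j21.43 V
  V3 = 240·(cos(-109.3°) + j·sin(-109.3°)) = -79.32 - j226.5 V
  V4 = 23.5·(cos(19.0°) + j·sin(19.0°)) = 22.22 + j7.651 V
Step 2 — Sum components: V_total = -30.26 - j247.3 V.
Step 3 — Convert to polar: |V_total| = 249.1 V, ∠V_total = -97.0°.

V_total = 249.1∠-97.0° V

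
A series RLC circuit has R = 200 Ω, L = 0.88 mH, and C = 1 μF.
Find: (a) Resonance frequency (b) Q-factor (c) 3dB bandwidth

Step 1 — Resonance condition Im(Z)=0 gives ω₀ = 1/√(LC).
Step 2 — ω₀ = 1/√(0.00088·1e-06) = 3.371e+04 rad/s.
Step 3 — f₀ = ω₀/(2π) = 5365 Hz.
Step 4 — Series Q: Q = ω₀L/R = 3.371e+04·0.00088/200 = 0.1483.
Step 5 — 3dB bandwidth: Δω = ω₀/Q = 2.273e+05 rad/s; BW = Δω/(2π) = 3.617e+04 Hz.

(a) f₀ = 5365 Hz  (b) Q = 0.1483  (c) BW = 3.617e+04 Hz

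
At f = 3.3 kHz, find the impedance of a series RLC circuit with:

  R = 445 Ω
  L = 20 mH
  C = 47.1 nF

Step 1 — Angular frequency: ω = 2π·f = 2π·3300 = 2.073e+04 rad/s.
Step 2 — Component impedances:
  R: Z = R = 445 Ω
  L: Z = jωL = j·2.073e+04·0.02 = 0 + j414.7 Ω
  C: Z = 1/(jωC) = -j/(ω·C) = 0 - j1024 Ω
Step 3 — Series combination: Z_total = R + L + C = 445 - j609.3 Ω = 754.5∠-53.9° Ω.

Z = 445 - j609.3 Ω = 754.5∠-53.9° Ω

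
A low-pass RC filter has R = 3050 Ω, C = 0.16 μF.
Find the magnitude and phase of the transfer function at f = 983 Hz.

Step 1 — Angular frequency: ω = 2π·983 = 6176 rad/s.
Step 2 — Transfer function: H(jω) = 1/(1 + jωRC).
Step 3 — Denominator: 1 + jωRC = 1 + j·6176·3050·1.6e-07 = 1 + j3.014.
Step 4 — H = 0.09916 - j0.2989.
Step 5 — Magnitude: |H| = 0.3149 (-10.0 dB); phase: φ = -71.6°.

|H| = 0.3149 (-10.0 dB), φ = -71.6°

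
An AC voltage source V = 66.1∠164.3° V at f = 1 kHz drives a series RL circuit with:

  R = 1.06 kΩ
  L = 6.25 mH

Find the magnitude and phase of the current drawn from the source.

Step 1 — Angular frequency: ω = 2π·f = 2π·1000 = 6283 rad/s.
Step 2 — Component impedances:
  R: Z = R = 1060 Ω
  L: Z = jωL = j·6283·0.00625 = 0 + j39.27 Ω
Step 3 — Series combination: Z_total = R + L = 1060 + j39.27 Ω = 1061∠2.1° Ω.
Step 4 — Source phasor: V = 66.1∠164.3° V = -63.63 + j17.89 V.
Step 5 — Ohm's law: I = V / Z_total = (-63.63 + j17.89) / (1060 + j39.27) = -0.05933 + j0.01907 A.
Step 6 — Convert to polar: |I| = 0.06232 A, ∠I = 162.2°.

I = 0.06232∠162.2° A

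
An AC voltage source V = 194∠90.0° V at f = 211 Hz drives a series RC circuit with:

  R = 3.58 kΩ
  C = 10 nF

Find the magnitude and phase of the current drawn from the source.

Step 1 — Angular frequency: ω = 2π·f = 2π·211 = 1326 rad/s.
Step 2 — Component impedances:
  R: Z = R = 3580 Ω
  C: Z = 1/(jωC) = -j/(ω·C) = 0 - j7.543e+04 Ω
Step 3 — Series combination: Z_total = R + C = 3580 - j7.543e+04 Ω = 7.551e+04∠-87.3° Ω.
Step 4 — Source phasor: V = 194∠90.0° V = 0 + j194 V.
Step 5 — Ohm's law: I = V / Z_total = (0 + j194) / (3580 - j7.543e+04) = -0.002566 + j0.0001218 A.
Step 6 — Convert to polar: |I| = 0.002569 A, ∠I = 177.3°.

I = 0.002569∠177.3° A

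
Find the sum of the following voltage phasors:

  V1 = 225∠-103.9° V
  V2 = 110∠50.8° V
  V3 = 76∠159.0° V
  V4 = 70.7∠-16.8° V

Step 1 — Convert each phasor to rectangular form:
  V1 = 225·(cos(-103.9°) + j·sin(-103.9°)) = -54.05 - j218.4 V
  V2 = 110·(cos(50.8°) + j·sin(50.8°)) = 69.52 + j85.24 V
  V3 = 76·(cos(159.0°) + j·sin(159.0°)) = -70.95 + j27.24 V
  V4 = 70.7·(cos(-16.8°) + j·sin(-16.8°)) = 67.68 - j20.43 V
Step 2 — Sum components: V_total = 12.2 - j126.4 V.
Step 3 — Convert to polar: |V_total| = 127 V, ∠V_total = -84.5°.

V_total = 127∠-84.5° V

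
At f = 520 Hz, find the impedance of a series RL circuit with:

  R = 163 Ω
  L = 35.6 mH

Step 1 — Angular frequency: ω = 2π·f = 2π·520 = 3267 rad/s.
Step 2 — Component impedances:
  R: Z = R = 163 Ω
  L: Z = jωL = j·3267·0.0356 = 0 + j116.3 Ω
Step 3 — Series combination: Z_total = R + L = 163 + j116.3 Ω = 200.2∠35.5° Ω.

Z = 163 + j116.3 Ω = 200.2∠35.5° Ω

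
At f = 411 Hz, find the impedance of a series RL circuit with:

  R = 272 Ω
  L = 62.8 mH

Step 1 — Angular frequency: ω = 2π·f = 2π·411 = 2582 rad/s.
Step 2 — Component impedances:
  R: Z = R = 272 Ω
  L: Z = jωL = j·2582·0.0628 = 0 + j162.2 Ω
Step 3 — Series combination: Z_total = R + L = 272 + j162.2 Ω = 316.7∠30.8° Ω.

Z = 272 + j162.2 Ω = 316.7∠30.8° Ω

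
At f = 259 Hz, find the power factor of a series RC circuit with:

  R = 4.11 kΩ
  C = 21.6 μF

Step 1 — Angular frequency: ω = 2π·f = 2π·259 = 1627 rad/s.
Step 2 — Component impedances:
  R: Z = R = 4110 Ω
  C: Z = 1/(jωC) = -j/(ω·C) = 0 - j28.45 Ω
Step 3 — Series combination: Z_total = R + C = 4110 - j28.45 Ω = 4110∠-0.4° Ω.
Step 4 — Power factor: PF = cos(φ) = Re(Z)/|Z| = 4110/4110 = 1.
Step 5 — Type: Im(Z) = -28.45 ⇒ leading (phase φ = -0.4°).

PF = 1 (leading, φ = -0.4°)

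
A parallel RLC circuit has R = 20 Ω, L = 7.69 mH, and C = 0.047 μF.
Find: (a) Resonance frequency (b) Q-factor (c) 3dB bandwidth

Step 1 — Resonance: ω₀ = 1/√(LC) = 1/√(0.00769·4.7e-08) = 5.26e+04 rad/s.
Step 2 — f₀ = ω₀/(2π) = 8372 Hz.
Step 3 — Parallel Q: Q = R/(ω₀L) = 20/(5.26e+04·0.00769) = 0.04944.
Step 4 — Bandwidth: Δω = ω₀/Q = 1.064e+06 rad/s; BW = Δω/(2π) = 1.693e+05 Hz.

(a) f₀ = 8372 Hz  (b) Q = 0.04944  (c) BW = 1.693e+05 Hz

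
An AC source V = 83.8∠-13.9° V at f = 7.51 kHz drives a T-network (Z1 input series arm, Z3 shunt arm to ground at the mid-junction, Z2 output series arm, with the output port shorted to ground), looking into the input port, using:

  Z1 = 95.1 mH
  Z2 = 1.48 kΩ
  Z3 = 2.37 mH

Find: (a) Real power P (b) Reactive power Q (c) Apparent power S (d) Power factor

Step 1 — Angular frequency: ω = 2π·f = 2π·7510 = 4.719e+04 rad/s.
Step 2 — Component impedances:
  Z1: Z = jωL = j·4.719e+04·0.0951 = 0 + j4487 Ω
  Z2: Z = R = 1480 Ω
  Z3: Z = jωL = j·4.719e+04·0.00237 = 0 + j111.8 Ω
Step 3 — With the output port shorted to ground, the output series arm Z2 runs from the junction to ground; the shunt arm Z3 also runs from the junction to ground. They appear in parallel: Z3 || Z2 = 8.402 + j111.2 Ω.
Step 4 — Series with input arm Z1: Z_in = Z1 + (Z3 || Z2) = 8.402 + j4599 Ω = 4599∠89.9° Ω.
Step 5 — Source phasor: V = 83.8∠-13.9° V = 81.35 - j20.13 V.
Step 6 — Current: I = V / Z = -0.004345 - j0.0177 A = 0.01822∠-103.8° A.
Step 7 — Complex power: S = V·I* = 0.00279 + j1.527 VA.
Step 8 — Real power: P = Re(S) = 0.00279 W.
Step 9 — Reactive power: Q = Im(S) = 1.527 VAR.
Step 10 — Apparent power: |S| = 1.527 VA.
Step 11 — Power factor: PF = P/|S| = 0.001827 (lagging).

(a) P = 0.00279 W  (b) Q = 1.527 VAR  (c) S = 1.527 VA  (d) PF = 0.001827 (lagging)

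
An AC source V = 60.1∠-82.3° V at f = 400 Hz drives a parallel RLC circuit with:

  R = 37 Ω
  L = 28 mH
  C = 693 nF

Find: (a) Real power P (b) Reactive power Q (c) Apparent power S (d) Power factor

Step 1 — Angular frequency: ω = 2π·f = 2π·400 = 2513 rad/s.
Step 2 — Component impedances:
  R: Z = R = 37 Ω
  L: Z = jωL = j·2513·0.028 = 0 + j70.37 Ω
  C: Z = 1/(jωC) = -j/(ω·C) = 0 - j574.2 Ω
Step 3 — Parallel combination: 1/Z_total = 1/R + 1/L + 1/C; Z_total = 30.51 + j14.07 Ω = 33.6∠24.8° Ω.
Step 4 — Source phasor: V = 60.1∠-82.3° V = 8.053 - j59.56 V.
Step 5 — Current: I = V / Z = -0.525 - j1.71 A = 1.789∠-107.1° A.
Step 6 — Complex power: S = V·I* = 97.62 + j45.04 VA.
Step 7 — Real power: P = Re(S) = 97.62 W.
Step 8 — Reactive power: Q = Im(S) = 45.04 VAR.
Step 9 — Apparent power: |S| = 107.5 VA.
Step 10 — Power factor: PF = P/|S| = 0.908 (lagging).

(a) P = 97.62 W  (b) Q = 45.04 VAR  (c) S = 107.5 VA  (d) PF = 0.908 (lagging)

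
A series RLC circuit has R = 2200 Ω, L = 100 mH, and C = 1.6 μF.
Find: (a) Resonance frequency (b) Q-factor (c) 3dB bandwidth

Step 1 — Resonance: ω₀ = 1/√(LC) = 1/√(0.1·1.6e-06) = 2500 rad/s.
Step 2 — f₀ = ω₀/(2π) = 397.9 Hz.
Step 3 — Series Q: Q = ω₀L/R = 2500·0.1/2200 = 0.1136.
Step 4 — Bandwidth: Δω = ω₀/Q = 2.2e+04 rad/s; BW = Δω/(2π) = 3501 Hz.

(a) f₀ = 397.9 Hz  (b) Q = 0.1136  (c) BW = 3501 Hz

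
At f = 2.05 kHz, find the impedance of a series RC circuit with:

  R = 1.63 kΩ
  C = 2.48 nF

Step 1 — Angular frequency: ω = 2π·f = 2π·2050 = 1.288e+04 rad/s.
Step 2 — Component impedances:
  R: Z = R = 1630 Ω
  C: Z = 1/(jωC) = -j/(ω·C) = 0 - j3.131e+04 Ω
Step 3 — Series combination: Z_total = R + C = 1630 - j3.131e+04 Ω = 3.135e+04∠-87.0° Ω.

Z = 1630 - j3.131e+04 Ω = 3.135e+04∠-87.0° Ω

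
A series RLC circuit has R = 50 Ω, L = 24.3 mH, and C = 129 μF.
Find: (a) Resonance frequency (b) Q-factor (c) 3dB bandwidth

Step 1 — Resonance: ω₀ = 1/√(LC) = 1/√(0.0243·0.000129) = 564.8 rad/s.
Step 2 — f₀ = ω₀/(2π) = 89.89 Hz.
Step 3 — Series Q: Q = ω₀L/R = 564.8·0.0243/50 = 0.2745.
Step 4 — Bandwidth: Δω = ω₀/Q = 2058 rad/s; BW = Δω/(2π) = 327.5 Hz.

(a) f₀ = 89.89 Hz  (b) Q = 0.2745  (c) BW = 327.5 Hz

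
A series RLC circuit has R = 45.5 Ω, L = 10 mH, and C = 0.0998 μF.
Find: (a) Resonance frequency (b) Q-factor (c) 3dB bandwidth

Step 1 — Resonance condition Im(Z)=0 gives ω₀ = 1/√(LC).
Step 2 — ω₀ = 1/√(0.01·9.98e-08) = 3.165e+04 rad/s.
Step 3 — f₀ = ω₀/(2π) = 5038 Hz.
Step 4 — Series Q: Q = ω₀L/R = 3.165e+04·0.01/45.5 = 6.957.
Step 5 — 3dB bandwidth: Δω = ω₀/Q = 4550 rad/s; BW = Δω/(2π) = 724.2 Hz.

(a) f₀ = 5038 Hz  (b) Q = 6.957  (c) BW = 724.2 Hz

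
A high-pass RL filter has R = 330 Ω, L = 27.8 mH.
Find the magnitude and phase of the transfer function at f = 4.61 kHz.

Step 1 — Angular frequency: ω = 2π·4610 = 2.897e+04 rad/s.
Step 2 — Transfer function: H(jω) = jωL/(R + jωL).
Step 3 — Numerator jωL = j·805.2; denominator R + jωL = 330 + j805.2.
Step 4 — H = 0.8562 + j0.3509.
Step 5 — Magnitude: |H| = 0.9253 (-0.7 dB); phase: φ = 22.3°.

|H| = 0.9253 (-0.7 dB), φ = 22.3°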